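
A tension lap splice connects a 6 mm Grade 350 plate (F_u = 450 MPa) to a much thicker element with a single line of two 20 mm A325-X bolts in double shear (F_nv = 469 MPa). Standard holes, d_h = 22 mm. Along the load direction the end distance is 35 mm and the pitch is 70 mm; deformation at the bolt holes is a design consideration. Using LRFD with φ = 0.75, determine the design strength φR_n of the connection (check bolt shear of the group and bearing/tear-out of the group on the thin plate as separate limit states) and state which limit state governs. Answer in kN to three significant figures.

156 kN (bearing governs)

Bolt shear: A_b = π·20²/4 = 314.2 mm²; R_n = 469 × 314.2 × 2 × 2 / 1000 = 589.4 kN → 0.75 × 589.4 = 442 kN.
Bearing (1.2 l_c t F_u ≤ 2.4 d t F_u): upper limit = 2.4·20·6·450 / 1000 = 129.6 kN.
  Edge l_c = 35 − 22/2 = 24 → r_n = 77.76 kN; interior l_c = 70 − 22 = 48 → r_n = 129.6 kN.
  R_n,bearing = 1·77.76 + 1·129.6 = 207.4 kN → 0.75 × 207.4 = 156 kN.
Bearing governs: 156 kN.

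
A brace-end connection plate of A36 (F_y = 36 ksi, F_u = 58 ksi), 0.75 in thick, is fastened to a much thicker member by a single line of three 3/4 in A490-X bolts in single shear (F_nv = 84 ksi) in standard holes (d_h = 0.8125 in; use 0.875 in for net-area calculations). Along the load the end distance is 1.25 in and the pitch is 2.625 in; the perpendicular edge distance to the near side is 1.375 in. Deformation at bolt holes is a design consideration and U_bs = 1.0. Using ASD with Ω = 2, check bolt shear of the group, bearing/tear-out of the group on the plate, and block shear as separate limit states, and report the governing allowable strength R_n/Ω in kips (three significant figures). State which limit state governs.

Bolt shear: A_b = π·0.75²/4 = 0.4418 in²; R_n = 84 × 0.4418 × 3 × 1 = 111.3 kips → 111.3 / 2 = 55.7 kips.
Bearing: edge l_c = 0.8438, r_n = 44.04 kips; interior l_c = 1.812, r_n = 78.3 kips; R_n = 44.04 + 2·78.3 = 200.6 kips → 100 kips.
Block shear: A_gv = 4.875, A_nv = 3.234, A_nt = 0.7031 in²; R_n = min(0.6F_uA_nv, 0.6F_yA_gv) + U_bs·F_u·A_nt = 146.1 kips → 73 kips.
Bolt shear governs: 55.7 kips.

55.7 kips (bolt shear governs)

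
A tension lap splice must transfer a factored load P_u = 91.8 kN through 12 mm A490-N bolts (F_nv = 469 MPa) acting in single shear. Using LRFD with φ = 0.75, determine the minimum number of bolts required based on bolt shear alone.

3 bolts

A_b = π·12²/4 = 113.1 mm².
Per-bolt design strength φR_n = 0.75 × 469 × 113.1 × 1 / 1000 = 39.78 kN.
n ≥ 91.8 / 39.78 = 2.308 → use 3 bolts.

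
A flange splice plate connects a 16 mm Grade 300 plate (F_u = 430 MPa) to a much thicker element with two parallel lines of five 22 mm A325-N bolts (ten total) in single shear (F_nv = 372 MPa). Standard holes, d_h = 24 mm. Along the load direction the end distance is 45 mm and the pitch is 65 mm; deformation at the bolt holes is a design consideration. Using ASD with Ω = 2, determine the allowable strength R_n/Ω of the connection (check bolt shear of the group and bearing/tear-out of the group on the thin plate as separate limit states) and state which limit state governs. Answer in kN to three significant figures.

Bolt shear: A_b = π·22²/4 = 380.1 mm²; R_n = 372 × 380.1 × 10 × 1 / 1000 = 1414 kN → 1414 / 2 = 707 kN.
Bearing (1.2 l_c t F_u ≤ 2.4 d t F_u): upper limit = 2.4·22·16·430 / 1000 = 363.3 kN.
  Edge l_c = 45 − 24/2 = 33 → r_n = 272.4 kN; interior l_c = 65 − 24 = 41 → r_n = 338.5 kN.
  R_n,bearing = 2·272.4 + 8·338.5 = 3253 kN → 3253 / 2 = 1630 kN.
Bolt shear governs: 707 kN.

707 kN (bolt shear governs)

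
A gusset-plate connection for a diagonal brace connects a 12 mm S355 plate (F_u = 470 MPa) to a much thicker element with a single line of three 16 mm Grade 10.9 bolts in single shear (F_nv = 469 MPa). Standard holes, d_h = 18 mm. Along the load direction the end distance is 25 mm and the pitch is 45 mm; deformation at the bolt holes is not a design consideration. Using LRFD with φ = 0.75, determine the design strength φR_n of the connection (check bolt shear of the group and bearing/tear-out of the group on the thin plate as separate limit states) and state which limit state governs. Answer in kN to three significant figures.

Bolt shear: A_b = π·16²/4 = 201.1 mm²; R_n = 469 × 201.1 × 3 × 1 / 1000 = 282.9 kN → 0.75 × 282.9 = 212 kN.
Bearing (1.5 l_c t F_u ≤ 3.0 d t F_u): upper limit = 3.0·16·12·470 / 1000 = 270.7 kN.
  Edge l_c = 25 − 18/2 = 16 → r_n = 135.4 kN; interior l_c = 45 − 18 = 27 → r_n = 228.4 kN.
  R_n,bearing = 1·135.4 + 2·228.4 = 592.2 kN → 0.75 × 592.2 = 444 kN.
Bolt shear governs: 212 kN.

212 kN (bolt shear governs)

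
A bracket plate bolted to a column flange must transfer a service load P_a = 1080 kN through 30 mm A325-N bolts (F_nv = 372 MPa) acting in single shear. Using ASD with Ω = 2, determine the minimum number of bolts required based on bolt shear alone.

A_b = π·30²/4 = 706.9 mm².
Per-bolt allowable strength R_n/Ω = 372 × 706.9 × 1 / 1000 / 2 = 131.5 kN.
n ≥ 1080 / 131.5 = 8.214 → use 9 bolts.

9 bolts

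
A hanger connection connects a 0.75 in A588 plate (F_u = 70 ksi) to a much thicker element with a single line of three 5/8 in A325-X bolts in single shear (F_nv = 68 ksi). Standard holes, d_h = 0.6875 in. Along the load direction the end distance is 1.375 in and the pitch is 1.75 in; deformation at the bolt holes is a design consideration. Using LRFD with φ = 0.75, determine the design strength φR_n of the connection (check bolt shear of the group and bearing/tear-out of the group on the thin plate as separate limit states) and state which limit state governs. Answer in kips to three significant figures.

46.9 kips (bolt shear governs)

Bolt shear: A_b = π·0.625²/4 = 0.3068 in²; R_n = 68 × 0.3068 × 3 × 1 = 62.59 kips → 0.75 × 62.59 = 46.9 kips.
Bearing (1.2 l_c t F_u ≤ 2.4 d t F_u): upper limit = 2.4·0.625·0.75·70 = 78.75 kips.
  Edge l_c = 1.375 − 0.6875/2 = 1.031 → r_n = 64.97 kips; interior l_c = 1.75 − 0.6875 = 1.062 → r_n = 66.94 kips.
  R_n,bearing = 1·64.97 + 2·66.94 = 198.8 kips → 0.75 × 198.8 = 149 kips.
Bolt shear governs: 46.9 kips.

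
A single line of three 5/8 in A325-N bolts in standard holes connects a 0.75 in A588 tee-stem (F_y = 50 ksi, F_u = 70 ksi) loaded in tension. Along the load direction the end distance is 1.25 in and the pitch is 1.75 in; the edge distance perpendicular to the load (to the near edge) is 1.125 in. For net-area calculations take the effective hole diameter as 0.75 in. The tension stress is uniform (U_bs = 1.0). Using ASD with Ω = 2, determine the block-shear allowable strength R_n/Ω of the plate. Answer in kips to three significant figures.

65 kips

Shear plane L_v = 1.25 + 2·1.75 = 4.75 in; A_gv = 4.75 × 0.75 = 3.562 in².
A_nv = (4.75 − 2.5·0.75) × 0.75 = 2.156 in².
A_nt = (1.125 − 0.5·0.75) × 0.75 = 0.5625 in².
0.6 F_u A_nv = 90.56 kips; 0.6 F_y A_gv = 106.9 kips → shear rupture governs the shear term.
R_n = 90.56 + 1.0 × 70 × 0.5625 = 129.9 kips.
Allowable strength R_n/Ω = 129.9 / 2 = 65 kips.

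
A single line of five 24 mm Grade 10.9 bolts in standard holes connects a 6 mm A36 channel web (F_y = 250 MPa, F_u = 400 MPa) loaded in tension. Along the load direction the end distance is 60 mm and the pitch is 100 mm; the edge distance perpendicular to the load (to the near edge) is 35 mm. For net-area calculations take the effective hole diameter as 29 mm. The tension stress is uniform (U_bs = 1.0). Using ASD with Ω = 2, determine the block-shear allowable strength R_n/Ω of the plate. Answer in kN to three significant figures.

232 kN

Shear plane L_v = 60 + 4·100 = 460 mm; A_gv = 460 × 6 = 2760 mm².
A_nv = (460 − 4.5·29) × 6 = 1977 mm².
A_nt = (35 − 0.5·29) × 6 = 123 mm².
0.6 F_u A_nv = 474.5 kN; 0.6 F_y A_gv = 414 kN → shear yielding governs the shear term.
R_n = 414 + 1.0 × 400 × 123 / 1000 = 463.2 kN.
Allowable strength R_n/Ω = 463.2 / 2 = 232 kN.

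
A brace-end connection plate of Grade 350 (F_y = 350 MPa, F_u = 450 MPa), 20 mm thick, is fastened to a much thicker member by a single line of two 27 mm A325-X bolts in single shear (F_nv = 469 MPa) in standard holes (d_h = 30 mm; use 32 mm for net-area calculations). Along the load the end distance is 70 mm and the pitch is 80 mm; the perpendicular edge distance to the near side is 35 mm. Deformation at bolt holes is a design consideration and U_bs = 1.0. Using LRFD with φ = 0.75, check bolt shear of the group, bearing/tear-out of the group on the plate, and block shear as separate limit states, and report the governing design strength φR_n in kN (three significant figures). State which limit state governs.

Bolt shear: A_b = π·27²/4 = 572.6 mm²; R_n = 469 × 572.6 × 2 × 1 / 1000 = 537.1 kN → 0.75 × 537.1 = 403 kN.
Bearing: edge l_c = 55, r_n = 583.2 kN; interior l_c = 50, r_n = 540 kN; R_n = 583.2 + 1·540 = 1123 kN → 842 kN.
Block shear: A_gv = 3000, A_nv = 2040, A_nt = 380 mm²; R_n = min(0.6F_uA_nv, 0.6F_yA_gv) + U_bs·F_u·A_nt = 721.8 kN → 541 kN.
Bolt shear governs: 403 kN.

403 kN (bolt shear governs)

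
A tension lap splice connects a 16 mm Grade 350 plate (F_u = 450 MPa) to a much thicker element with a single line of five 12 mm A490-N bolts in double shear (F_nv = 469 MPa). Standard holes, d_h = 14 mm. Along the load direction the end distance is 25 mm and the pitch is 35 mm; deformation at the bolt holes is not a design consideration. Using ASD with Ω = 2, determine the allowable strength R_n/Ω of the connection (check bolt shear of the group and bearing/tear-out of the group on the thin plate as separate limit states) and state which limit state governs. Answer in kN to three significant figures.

265 kN (bolt shear governs)

Bolt shear: A_b = π·12²/4 = 113.1 mm²; R_n = 469 × 113.1 × 5 × 2 / 1000 = 530.4 kN → 530.4 / 2 = 265 kN.
Bearing (1.5 l_c t F_u ≤ 3.0 d t F_u): upper limit = 3.0·12·16·450 / 1000 = 259.2 kN.
  Edge l_c = 25 − 14/2 = 18 → r_n = 194.4 kN; interior l_c = 35 − 14 = 21 → r_n = 226.8 kN.
  R_n,bearing = 1·194.4 + 4·226.8 = 1102 kN → 1102 / 2 = 551 kN.
Bolt shear governs: 265 kN.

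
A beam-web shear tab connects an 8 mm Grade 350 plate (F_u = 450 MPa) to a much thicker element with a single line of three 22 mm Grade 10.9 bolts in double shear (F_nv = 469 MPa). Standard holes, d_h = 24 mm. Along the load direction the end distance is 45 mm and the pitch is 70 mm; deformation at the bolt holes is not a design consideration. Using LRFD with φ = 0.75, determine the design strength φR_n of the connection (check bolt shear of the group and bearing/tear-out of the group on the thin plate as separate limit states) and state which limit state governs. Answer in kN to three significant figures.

Bolt shear: A_b = π·22²/4 = 380.1 mm²; R_n = 469 × 380.1 × 3 × 2 / 1000 = 1070 kN → 0.75 × 1070 = 802 kN.
Bearing (1.5 l_c t F_u ≤ 3.0 d t F_u): upper limit = 3.0·22·8·450 / 1000 = 237.6 kN.
  Edge l_c = 45 − 24/2 = 33 → r_n = 178.2 kN; interior l_c = 70 − 24 = 46 → r_n = 237.6 kN.
  R_n,bearing = 1·178.2 + 2·237.6 = 653.4 kN → 0.75 × 653.4 = 490 kN.
Bearing governs: 490 kN.

490 kN (bearing governs)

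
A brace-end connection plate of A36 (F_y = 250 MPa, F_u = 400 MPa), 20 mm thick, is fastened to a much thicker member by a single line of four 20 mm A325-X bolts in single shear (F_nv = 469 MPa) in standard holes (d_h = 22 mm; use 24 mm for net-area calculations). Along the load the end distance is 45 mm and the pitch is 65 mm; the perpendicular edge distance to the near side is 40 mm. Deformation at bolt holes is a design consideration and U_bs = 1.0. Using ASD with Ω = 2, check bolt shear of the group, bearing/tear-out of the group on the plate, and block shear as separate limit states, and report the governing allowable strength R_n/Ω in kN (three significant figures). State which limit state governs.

295 kN (bolt shear governs)

Bolt shear: A_b = π·20²/4 = 314.2 mm²; R_n = 469 × 314.2 × 4 × 1 / 1000 = 589.4 kN → 589.4 / 2 = 295 kN.
Bearing: edge l_c = 34, r_n = 326.4 kN; interior l_c = 43, r_n = 384 kN; R_n = 326.4 + 3·384 = 1478 kN → 739 kN.
Block shear: A_gv = 4800, A_nv = 3120, A_nt = 560 mm²; R_n = min(0.6F_uA_nv, 0.6F_yA_gv) + U_bs·F_u·A_nt = 944 kN → 472 kN.
Bolt shear governs: 295 kN.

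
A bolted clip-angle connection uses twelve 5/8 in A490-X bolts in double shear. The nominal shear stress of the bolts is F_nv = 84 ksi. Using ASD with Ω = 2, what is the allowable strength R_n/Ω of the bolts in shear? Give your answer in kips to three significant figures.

309 kips

A_b = π × 0.625² / 4 = 0.3068 in².
R_n = F_nv · A_b · n · n_s = 84 × 0.3068 × 12 × 2 = 618.5 kips.
Allowable strength R_n/Ω = 618.5 / 2 = 309 kips.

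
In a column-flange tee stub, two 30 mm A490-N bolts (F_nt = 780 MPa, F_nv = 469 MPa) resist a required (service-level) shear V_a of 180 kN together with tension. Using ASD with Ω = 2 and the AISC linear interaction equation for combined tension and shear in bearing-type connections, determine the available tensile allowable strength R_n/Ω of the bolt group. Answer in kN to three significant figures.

417 kN

A_b = π·30²/4 = 706.9 mm²; f_rv = 180 × 1000 / (2 × 706.9) = 127.3 MPa.
F'_nt = 1.3 F_nt − (Ω F_nt / F_nv) f_rv = 1.3·780 − (2·780/469)·127.3 = 590.5 MPa, capped at F_nt → F'_nt = 590.5 MPa.
R_n = F'_nt · A_b · n = 590.5 × 706.9 × 2 / 1000 = 834.8 kN.
Allowable strength R_n/Ω = 834.8 / 2 = 417 kN.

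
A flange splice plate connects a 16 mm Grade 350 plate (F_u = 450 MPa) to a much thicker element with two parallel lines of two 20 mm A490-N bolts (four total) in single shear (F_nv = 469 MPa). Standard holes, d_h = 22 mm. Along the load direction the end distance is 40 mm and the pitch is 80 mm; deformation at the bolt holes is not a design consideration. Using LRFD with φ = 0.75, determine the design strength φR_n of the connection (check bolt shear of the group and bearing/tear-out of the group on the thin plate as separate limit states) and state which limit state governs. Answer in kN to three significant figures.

Bolt shear: A_b = π·20²/4 = 314.2 mm²; R_n = 469 × 314.2 × 4 × 1 / 1000 = 589.4 kN → 0.75 × 589.4 = 442 kN.
Bearing (1.5 l_c t F_u ≤ 3.0 d t F_u): upper limit = 3.0·20·16·450 / 1000 = 432 kN.
  Edge l_c = 40 − 22/2 = 29 → r_n = 313.2 kN; interior l_c = 80 − 22 = 58 → r_n = 432 kN.
  R_n,bearing = 2·313.2 + 2·432 = 1490 kN → 0.75 × 1490 = 1120 kN.
Bolt shear governs: 442 kN.

442 kN (bolt shear governs)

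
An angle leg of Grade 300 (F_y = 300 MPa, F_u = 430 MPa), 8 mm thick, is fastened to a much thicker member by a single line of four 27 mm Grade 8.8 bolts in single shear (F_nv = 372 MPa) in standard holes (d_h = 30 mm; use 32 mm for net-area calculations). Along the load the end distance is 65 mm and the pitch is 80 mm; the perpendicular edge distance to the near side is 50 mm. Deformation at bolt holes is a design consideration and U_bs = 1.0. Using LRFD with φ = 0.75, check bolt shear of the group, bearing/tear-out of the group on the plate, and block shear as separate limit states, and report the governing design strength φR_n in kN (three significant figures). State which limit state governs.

386 kN (block shear governs)

Bolt shear: A_b = π·27²/4 = 572.6 mm²; R_n = 372 × 572.6 × 4 × 1 / 1000 = 852 kN → 0.75 × 852 = 639 kN.
Bearing: edge l_c = 50, r_n = 206.4 kN; interior l_c = 50, r_n = 206.4 kN; R_n = 206.4 + 3·206.4 = 825.6 kN → 619 kN.
Block shear: A_gv = 2440, A_nv = 1544, A_nt = 272 mm²; R_n = min(0.6F_uA_nv, 0.6F_yA_gv) + U_bs·F_u·A_nt = 515.3 kN → 386 kN.
Block shear governs: 386 kN.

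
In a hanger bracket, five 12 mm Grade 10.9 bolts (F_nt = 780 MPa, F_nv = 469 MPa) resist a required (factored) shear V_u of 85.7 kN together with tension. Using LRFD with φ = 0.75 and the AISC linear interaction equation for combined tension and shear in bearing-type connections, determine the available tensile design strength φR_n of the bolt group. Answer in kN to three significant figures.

A_b = π·12²/4 = 113.1 mm²; f_rv = 85.7 × 1000 / (5 × 113.1) = 151.6 MPa.
F'_nt = 1.3 F_nt − (F_nt / φF_nv) f_rv = 1.3·780 − (780/(0.75·469))·151.6 = 677.9 MPa, capped at F_nt → F'_nt = 677.9 MPa.
R_n = F'_nt · A_b · n = 677.9 × 113.1 × 5 / 1000 = 383.4 kN.
Design strength φR_n = 0.75 × 383.4 = 288 kN.

288 kN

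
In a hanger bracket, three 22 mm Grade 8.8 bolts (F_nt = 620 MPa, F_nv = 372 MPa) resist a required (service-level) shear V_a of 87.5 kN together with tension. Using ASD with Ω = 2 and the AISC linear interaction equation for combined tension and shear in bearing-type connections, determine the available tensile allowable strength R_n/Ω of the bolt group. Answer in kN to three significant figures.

314 kN

A_b = π·22²/4 = 380.1 mm²; f_rv = 87.5 × 1000 / (3 × 380.1) = 76.73 MPa.
F'_nt = 1.3 F_nt − (Ω F_nt / F_nv) f_rv = 1.3·620 − (2·620/372)·76.73 = 550.2 MPa, capped at F_nt → F'_nt = 550.2 MPa.
R_n = F'_nt · A_b · n = 550.2 × 380.1 × 3 / 1000 = 627.5 kN.
Allowable strength R_n/Ω = 627.5 / 2 = 314 kN.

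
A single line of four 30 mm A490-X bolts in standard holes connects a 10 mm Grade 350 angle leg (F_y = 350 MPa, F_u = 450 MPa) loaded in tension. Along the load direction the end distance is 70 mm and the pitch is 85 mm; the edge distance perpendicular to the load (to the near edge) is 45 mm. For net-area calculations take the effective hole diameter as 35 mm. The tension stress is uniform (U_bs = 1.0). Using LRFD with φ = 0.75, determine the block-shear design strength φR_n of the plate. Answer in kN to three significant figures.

503 kN

Shear plane L_v = 70 + 3·85 = 325 mm; A_gv = 325 × 10 = 3250 mm².
A_nv = (325 − 3.5·35) × 10 = 2025 mm².
A_nt = (45 − 0.5·35) × 10 = 275 mm².
0.6 F_u A_nv = 546.8 kN; 0.6 F_y A_gv = 682.5 kN → shear rupture governs the shear term.
R_n = 546.8 + 1.0 × 450 × 275 / 1000 = 670.5 kN.
Design strength φR_n = 0.75 × 670.5 = 503 kN.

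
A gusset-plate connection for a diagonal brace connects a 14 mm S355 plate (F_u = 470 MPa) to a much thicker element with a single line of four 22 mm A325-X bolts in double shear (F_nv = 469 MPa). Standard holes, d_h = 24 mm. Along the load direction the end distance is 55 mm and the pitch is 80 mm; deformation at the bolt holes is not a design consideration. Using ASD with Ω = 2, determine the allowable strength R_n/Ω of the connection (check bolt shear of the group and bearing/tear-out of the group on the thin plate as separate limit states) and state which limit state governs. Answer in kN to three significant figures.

713 kN (bolt shear governs)

Bolt shear: A_b = π·22²/4 = 380.1 mm²; R_n = 469 × 380.1 × 4 × 2 / 1000 = 1426 kN → 1426 / 2 = 713 kN.
Bearing (1.5 l_c t F_u ≤ 3.0 d t F_u): upper limit = 3.0·22·14·470 / 1000 = 434.3 kN.
  Edge l_c = 55 − 24/2 = 43 → r_n = 424.4 kN; interior l_c = 80 − 24 = 56 → r_n = 434.3 kN.
  R_n,bearing = 1·424.4 + 3·434.3 = 1727 kN → 1727 / 2 = 864 kN.
Bolt shear governs: 713 kN.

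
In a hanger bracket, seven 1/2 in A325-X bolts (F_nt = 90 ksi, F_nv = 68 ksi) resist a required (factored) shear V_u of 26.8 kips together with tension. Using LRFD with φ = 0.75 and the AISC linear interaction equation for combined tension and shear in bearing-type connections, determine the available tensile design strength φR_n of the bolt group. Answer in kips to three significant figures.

85.1 kips

A_b = π·0.5²/4 = 0.1963 in²; f_rv = 26.8 / (7 × 0.1963) = 19.5 ksi.
F'_nt = 1.3 F_nt − (F_nt / φF_nv) f_rv = 1.3·90 − (90/(0.75·68))·19.5 = 82.59 ksi, capped at F_nt → F'_nt = 82.59 ksi.
R_n = F'_nt · A_b · n = 82.59 × 0.1963 × 7 = 113.5 kips.
Design strength φR_n = 0.75 × 113.5 = 85.1 kips.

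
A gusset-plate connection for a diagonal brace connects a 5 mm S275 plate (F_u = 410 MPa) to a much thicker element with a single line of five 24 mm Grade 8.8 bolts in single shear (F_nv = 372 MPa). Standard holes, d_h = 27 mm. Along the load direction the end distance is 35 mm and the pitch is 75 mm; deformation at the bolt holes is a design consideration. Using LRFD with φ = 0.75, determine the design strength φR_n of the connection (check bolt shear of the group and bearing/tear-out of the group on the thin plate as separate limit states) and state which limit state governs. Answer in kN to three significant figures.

394 kN (bearing governs)

Bolt shear: A_b = π·24²/4 = 452.4 mm²; R_n = 372 × 452.4 × 5 × 1 / 1000 = 841.4 kN → 0.75 × 841.4 = 631 kN.
Bearing (1.2 l_c t F_u ≤ 2.4 d t F_u): upper limit = 2.4·24·5·410 / 1000 = 118.1 kN.
  Edge l_c = 35 − 27/2 = 21.5 → r_n = 52.89 kN; interior l_c = 75 − 27 = 48 → r_n = 118.1 kN.
  R_n,bearing = 1·52.89 + 4·118.1 = 525.2 kN → 0.75 × 525.2 = 394 kN.
Bearing governs: 394 kN.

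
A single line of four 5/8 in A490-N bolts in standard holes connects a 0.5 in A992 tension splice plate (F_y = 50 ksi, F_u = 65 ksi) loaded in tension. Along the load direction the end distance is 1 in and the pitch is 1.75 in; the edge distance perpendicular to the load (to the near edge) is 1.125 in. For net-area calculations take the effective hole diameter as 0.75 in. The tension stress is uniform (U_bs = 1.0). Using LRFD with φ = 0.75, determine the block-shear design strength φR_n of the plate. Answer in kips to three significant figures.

71.3 kips

Shear plane L_v = 1 + 3·1.75 = 6.25 in; A_gv = 6.25 × 0.5 = 3.125 in².
A_nv = (6.25 − 3.5·0.75) × 0.5 = 1.812 in².
A_nt = (1.125 − 0.5·0.75) × 0.5 = 0.375 in².
0.6 F_u A_nv = 70.69 kips; 0.6 F_y A_gv = 93.75 kips → shear rupture governs the shear term.
R_n = 70.69 + 1.0 × 65 × 0.375 = 95.06 kips.
Design strength φR_n = 0.75 × 95.06 = 71.3 kips.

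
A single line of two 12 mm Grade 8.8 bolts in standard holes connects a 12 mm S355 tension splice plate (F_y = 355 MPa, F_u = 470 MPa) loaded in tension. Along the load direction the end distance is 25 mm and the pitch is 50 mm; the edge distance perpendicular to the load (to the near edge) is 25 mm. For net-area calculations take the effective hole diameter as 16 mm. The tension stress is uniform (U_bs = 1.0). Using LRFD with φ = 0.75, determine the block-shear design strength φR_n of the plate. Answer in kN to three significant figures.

Shear plane L_v = 25 + 1·50 = 75 mm; A_gv = 75 × 12 = 900 mm².
A_nv = (75 − 1.5·16) × 12 = 612 mm².
A_nt = (25 − 0.5·16) × 12 = 204 mm².
0.6 F_u A_nv = 172.6 kN; 0.6 F_y A_gv = 191.7 kN → shear rupture governs the shear term.
R_n = 172.6 + 1.0 × 470 × 204 / 1000 = 268.5 kN.
Design strength φR_n = 0.75 × 268.5 = 201 kN.

201 kN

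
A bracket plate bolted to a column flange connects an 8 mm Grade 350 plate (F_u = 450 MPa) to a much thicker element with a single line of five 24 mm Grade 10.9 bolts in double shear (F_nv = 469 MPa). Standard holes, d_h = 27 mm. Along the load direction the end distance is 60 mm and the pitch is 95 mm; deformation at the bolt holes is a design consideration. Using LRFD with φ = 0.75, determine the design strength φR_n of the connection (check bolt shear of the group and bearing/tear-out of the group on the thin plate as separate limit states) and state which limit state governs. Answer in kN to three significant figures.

Bolt shear: A_b = π·24²/4 = 452.4 mm²; R_n = 469 × 452.4 × 5 × 2 / 1000 = 2122 kN → 0.75 × 2122 = 1590 kN.
Bearing (1.2 l_c t F_u ≤ 2.4 d t F_u): upper limit = 2.4·24·8·450 / 1000 = 207.4 kN.
  Edge l_c = 60 − 27/2 = 46.5 → r_n = 200.9 kN; interior l_c = 95 − 27 = 68 → r_n = 207.4 kN.
  R_n,bearing = 1·200.9 + 4·207.4 = 1030 kN → 0.75 × 1030 = 773 kN.
Bearing governs: 773 kN.

773 kN (bearing governs)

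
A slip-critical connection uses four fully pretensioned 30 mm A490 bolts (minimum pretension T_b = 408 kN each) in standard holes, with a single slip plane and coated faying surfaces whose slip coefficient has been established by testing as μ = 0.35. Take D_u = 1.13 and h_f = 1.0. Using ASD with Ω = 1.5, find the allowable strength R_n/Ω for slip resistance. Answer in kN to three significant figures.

R_n = μ · D_u · h_f · T_b · n_s · n_b = 0.35 × 1.13 × 1.0 × 408 × 1 × 4 = 645.5 kN.
Allowable strength R_n/Ω = 645.5 / 1.5 = 430 kN.

430 kN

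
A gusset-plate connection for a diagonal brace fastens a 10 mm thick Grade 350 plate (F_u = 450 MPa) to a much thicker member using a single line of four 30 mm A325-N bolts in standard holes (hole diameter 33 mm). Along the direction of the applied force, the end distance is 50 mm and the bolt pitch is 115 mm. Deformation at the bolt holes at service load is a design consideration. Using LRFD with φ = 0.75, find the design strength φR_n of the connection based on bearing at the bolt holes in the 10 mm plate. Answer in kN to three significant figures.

Per bolt r_n = 1.2 l_c t F_u ≤ 2.4 d t F_u; upper limit = 2.4 × 30 × 10 × 450 / 1000 = 324 kN.
Edge bolt: l_c = 50 − 33/2 = 33.5 mm → 1.2 × 33.5 × 10 × 450 / 1000 = 180.9 → r_n = 180.9 kN.
Interior bolts: l_c = 115 − 33 = 82 mm → 1.2 × 82 × 10 × 450 / 1000 = 442.8 → r_n = 324 kN.
R_n = 1 × 180.9 + 3 × 324 = 1153 kN.
Design strength φR_n = 0.75 × 1153 = 865 kN.

865 kN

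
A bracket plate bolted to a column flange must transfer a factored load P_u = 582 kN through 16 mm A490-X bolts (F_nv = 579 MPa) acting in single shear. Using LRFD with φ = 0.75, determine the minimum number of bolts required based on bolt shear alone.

7 bolts

A_b = π·16²/4 = 201.1 mm².
Per-bolt design strength φR_n = 0.75 × 579 × 201.1 × 1 / 1000 = 87.31 kN.
n ≥ 582 / 87.31 = 6.666 → use 7 bolts.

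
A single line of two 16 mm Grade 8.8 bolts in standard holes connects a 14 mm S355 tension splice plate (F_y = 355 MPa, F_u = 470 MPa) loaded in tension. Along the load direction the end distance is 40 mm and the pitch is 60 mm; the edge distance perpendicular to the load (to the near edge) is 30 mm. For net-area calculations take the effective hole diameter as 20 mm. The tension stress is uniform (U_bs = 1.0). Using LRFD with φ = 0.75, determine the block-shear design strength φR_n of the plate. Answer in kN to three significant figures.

306 kN

Shear plane L_v = 40 + 1·60 = 100 mm; A_gv = 100 × 14 = 1400 mm².
A_nv = (100 − 1.5·20) × 14 = 980 mm².
A_nt = (30 − 0.5·20) × 14 = 280 mm².
0.6 F_u A_nv = 276.4 kN; 0.6 F_y A_gv = 298.2 kN → shear rupture governs the shear term.
R_n = 276.4 + 1.0 × 470 × 280 / 1000 = 408 kN.
Design strength φR_n = 0.75 × 408 = 306 kN.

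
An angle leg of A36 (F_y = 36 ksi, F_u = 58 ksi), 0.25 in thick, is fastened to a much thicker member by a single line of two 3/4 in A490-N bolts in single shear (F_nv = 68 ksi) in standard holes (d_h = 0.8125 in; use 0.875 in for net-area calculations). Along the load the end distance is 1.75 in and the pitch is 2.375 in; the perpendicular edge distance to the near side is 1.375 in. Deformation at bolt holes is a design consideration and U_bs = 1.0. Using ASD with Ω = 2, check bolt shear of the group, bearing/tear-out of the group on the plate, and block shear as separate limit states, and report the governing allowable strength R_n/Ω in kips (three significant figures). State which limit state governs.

Bolt shear: A_b = π·0.75²/4 = 0.4418 in²; R_n = 68 × 0.4418 × 2 × 1 = 60.08 kips → 60.08 / 2 = 30 kips.
Bearing: edge l_c = 1.344, r_n = 23.38 kips; interior l_c = 1.562, r_n = 26.1 kips; R_n = 23.38 + 1·26.1 = 49.48 kips → 24.7 kips.
Block shear: A_gv = 1.031, A_nv = 0.7031, A_nt = 0.2344 in²; R_n = min(0.6F_uA_nv, 0.6F_yA_gv) + U_bs·F_u·A_nt = 35.87 kips → 17.9 kips.
Block shear governs: 17.9 kips.

17.9 kips (block shear governs)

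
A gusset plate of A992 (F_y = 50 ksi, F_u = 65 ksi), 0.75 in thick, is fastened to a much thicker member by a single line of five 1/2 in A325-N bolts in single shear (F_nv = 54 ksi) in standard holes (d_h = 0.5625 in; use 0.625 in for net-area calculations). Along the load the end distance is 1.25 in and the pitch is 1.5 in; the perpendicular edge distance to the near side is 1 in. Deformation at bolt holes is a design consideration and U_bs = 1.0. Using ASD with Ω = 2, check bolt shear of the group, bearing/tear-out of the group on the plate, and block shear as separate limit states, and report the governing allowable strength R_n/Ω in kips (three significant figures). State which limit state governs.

26.5 kips (bolt shear governs)

Bolt shear: A_b = π·0.5²/4 = 0.1963 in²; R_n = 54 × 0.1963 × 5 × 1 = 53.01 kips → 53.01 / 2 = 26.5 kips.
Bearing: edge l_c = 0.9688, r_n = 56.67 kips; interior l_c = 0.9375, r_n = 54.84 kips; R_n = 56.67 + 4·54.84 = 276 kips → 138 kips.
Block shear: A_gv = 5.438, A_nv = 3.328, A_nt = 0.5156 in²; R_n = min(0.6F_uA_nv, 0.6F_yA_gv) + U_bs·F_u·A_nt = 163.3 kips → 81.7 kips.
Bolt shear governs: 26.5 kips.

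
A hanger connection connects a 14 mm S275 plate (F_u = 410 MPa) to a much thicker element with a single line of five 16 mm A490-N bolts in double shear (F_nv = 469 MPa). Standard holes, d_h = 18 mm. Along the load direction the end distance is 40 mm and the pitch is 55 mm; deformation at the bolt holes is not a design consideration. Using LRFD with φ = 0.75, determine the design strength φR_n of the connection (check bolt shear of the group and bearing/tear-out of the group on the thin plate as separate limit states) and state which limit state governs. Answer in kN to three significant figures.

707 kN (bolt shear governs)

Bolt shear: A_b = π·16²/4 = 201.1 mm²; R_n = 469 × 201.1 × 5 × 2 / 1000 = 943 kN → 0.75 × 943 = 707 kN.
Bearing (1.5 l_c t F_u ≤ 3.0 d t F_u): upper limit = 3.0·16·14·410 / 1000 = 275.5 kN.
  Edge l_c = 40 − 18/2 = 31 → r_n = 266.9 kN; interior l_c = 55 − 18 = 37 → r_n = 275.5 kN.
  R_n,bearing = 1·266.9 + 4·275.5 = 1369 kN → 0.75 × 1369 = 1030 kN.
Bolt shear governs: 707 kN.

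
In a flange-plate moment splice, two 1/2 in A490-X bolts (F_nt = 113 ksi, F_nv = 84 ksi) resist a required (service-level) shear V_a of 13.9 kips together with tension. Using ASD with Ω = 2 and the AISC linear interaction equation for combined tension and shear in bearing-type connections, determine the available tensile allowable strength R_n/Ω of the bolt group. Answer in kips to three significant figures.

10.1 kips

A_b = π·0.5²/4 = 0.1963 in²; f_rv = 13.9 / (2 × 0.1963) = 35.4 ksi.
F'_nt = 1.3 F_nt − (Ω F_nt / F_nv) f_rv = 1.3·113 − (2·113/84)·35.4 = 51.67 ksi, capped at F_nt → F'_nt = 51.67 ksi.
R_n = F'_nt · A_b · n = 51.67 × 0.1963 × 2 = 20.29 kips.
Allowable strength R_n/Ω = 20.29 / 2 = 10.1 kips.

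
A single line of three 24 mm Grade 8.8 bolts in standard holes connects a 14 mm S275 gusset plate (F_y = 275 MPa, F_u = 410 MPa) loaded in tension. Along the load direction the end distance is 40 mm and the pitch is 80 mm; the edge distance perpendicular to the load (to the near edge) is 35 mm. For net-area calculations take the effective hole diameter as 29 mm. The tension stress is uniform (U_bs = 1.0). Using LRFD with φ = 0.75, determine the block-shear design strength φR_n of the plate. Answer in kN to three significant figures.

418 kN

Shear plane L_v = 40 + 2·80 = 200 mm; A_gv = 200 × 14 = 2800 mm².
A_nv = (200 − 2.5·29) × 14 = 1785 mm².
A_nt = (35 − 0.5·29) × 14 = 287 mm².
0.6 F_u A_nv = 439.1 kN; 0.6 F_y A_gv = 462 kN → shear rupture governs the shear term.
R_n = 439.1 + 1.0 × 410 × 287 / 1000 = 556.8 kN.
Design strength φR_n = 0.75 × 556.8 = 418 kN.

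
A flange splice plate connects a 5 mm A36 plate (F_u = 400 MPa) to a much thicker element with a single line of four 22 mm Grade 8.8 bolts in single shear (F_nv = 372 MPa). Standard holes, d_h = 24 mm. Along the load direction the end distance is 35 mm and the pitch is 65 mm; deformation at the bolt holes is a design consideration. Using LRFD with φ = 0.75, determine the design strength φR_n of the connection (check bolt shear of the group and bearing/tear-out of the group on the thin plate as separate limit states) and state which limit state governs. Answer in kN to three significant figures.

Bolt shear: A_b = π·22²/4 = 380.1 mm²; R_n = 372 × 380.1 × 4 × 1 / 1000 = 565.6 kN → 0.75 × 565.6 = 424 kN.
Bearing (1.2 l_c t F_u ≤ 2.4 d t F_u): upper limit = 2.4·22·5·400 / 1000 = 105.6 kN.
  Edge l_c = 35 − 24/2 = 23 → r_n = 55.2 kN; interior l_c = 65 − 24 = 41 → r_n = 98.4 kN.
  R_n,bearing = 1·55.2 + 3·98.4 = 350.4 kN → 0.75 × 350.4 = 263 kN.
Bearing governs: 263 kN.

263 kN (bearing governs)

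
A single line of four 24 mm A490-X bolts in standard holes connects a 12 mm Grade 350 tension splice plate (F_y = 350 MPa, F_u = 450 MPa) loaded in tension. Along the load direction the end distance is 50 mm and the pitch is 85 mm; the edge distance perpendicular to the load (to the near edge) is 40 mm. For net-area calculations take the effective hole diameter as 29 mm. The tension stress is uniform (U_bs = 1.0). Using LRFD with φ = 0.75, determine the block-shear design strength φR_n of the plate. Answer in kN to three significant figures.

598 kN

Shear plane L_v = 50 + 3·85 = 305 mm; A_gv = 305 × 12 = 3660 mm².
A_nv = (305 − 3.5·29) × 12 = 2442 mm².
A_nt = (40 − 0.5·29) × 12 = 306 mm².
0.6 F_u A_nv = 659.3 kN; 0.6 F_y A_gv = 768.6 kN → shear rupture governs the shear term.
R_n = 659.3 + 1.0 × 450 × 306 / 1000 = 797 kN.
Design strength φR_n = 0.75 × 797 = 598 kN.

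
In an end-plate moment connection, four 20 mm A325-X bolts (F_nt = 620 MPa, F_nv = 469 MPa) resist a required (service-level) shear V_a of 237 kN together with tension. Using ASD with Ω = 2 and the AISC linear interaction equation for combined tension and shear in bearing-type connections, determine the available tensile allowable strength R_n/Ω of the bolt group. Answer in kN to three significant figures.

193 kN

A_b = π·20²/4 = 314.2 mm²; f_rv = 237 × 1000 / (4 × 314.2) = 188.6 MPa.
F'_nt = 1.3 F_nt − (Ω F_nt / F_nv) f_rv = 1.3·620 − (2·620/469)·188.6 = 307.4 MPa, capped at F_nt → F'_nt = 307.4 MPa.
R_n = F'_nt · A_b · n = 307.4 × 314.2 × 4 / 1000 = 386.2 kN.
Allowable strength R_n/Ω = 386.2 / 2 = 193 kN.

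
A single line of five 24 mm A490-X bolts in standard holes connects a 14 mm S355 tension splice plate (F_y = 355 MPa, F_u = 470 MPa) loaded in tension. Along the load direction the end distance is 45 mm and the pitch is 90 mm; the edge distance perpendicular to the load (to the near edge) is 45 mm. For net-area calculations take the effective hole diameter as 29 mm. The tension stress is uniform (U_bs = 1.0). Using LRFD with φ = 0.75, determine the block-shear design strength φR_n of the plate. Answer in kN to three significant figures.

963 kN

Shear plane L_v = 45 + 4·90 = 405 mm; A_gv = 405 × 14 = 5670 mm².
A_nv = (405 − 4.5·29) × 14 = 3843 mm².
A_nt = (45 − 0.5·29) × 14 = 427 mm².
0.6 F_u A_nv = 1084 kN; 0.6 F_y A_gv = 1208 kN → shear rupture governs the shear term.
R_n = 1084 + 1.0 × 470 × 427 / 1000 = 1284 kN.
Design strength φR_n = 0.75 × 1284 = 963 kN.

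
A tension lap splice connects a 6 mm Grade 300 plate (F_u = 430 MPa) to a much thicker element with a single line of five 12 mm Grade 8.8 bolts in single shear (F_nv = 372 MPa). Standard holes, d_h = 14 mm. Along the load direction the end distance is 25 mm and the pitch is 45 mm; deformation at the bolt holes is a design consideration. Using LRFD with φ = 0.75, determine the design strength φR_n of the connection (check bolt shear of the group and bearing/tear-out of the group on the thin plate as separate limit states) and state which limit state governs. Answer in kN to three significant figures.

158 kN (bolt shear governs)

Bolt shear: A_b = π·12²/4 = 113.1 mm²; R_n = 372 × 113.1 × 5 × 1 / 1000 = 210.4 kN → 0.75 × 210.4 = 158 kN.
Bearing (1.2 l_c t F_u ≤ 2.4 d t F_u): upper limit = 2.4·12·6·430 / 1000 = 74.3 kN.
  Edge l_c = 25 − 14/2 = 18 → r_n = 55.73 kN; interior l_c = 45 − 14 = 31 → r_n = 74.3 kN.
  R_n,bearing = 1·55.73 + 4·74.3 = 352.9 kN → 0.75 × 352.9 = 265 kN.
Bolt shear governs: 158 kN.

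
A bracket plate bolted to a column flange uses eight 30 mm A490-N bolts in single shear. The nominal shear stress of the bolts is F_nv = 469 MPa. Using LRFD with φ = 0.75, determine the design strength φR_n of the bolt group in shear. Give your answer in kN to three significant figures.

1990 kN

A_b = π × 30² / 4 = 706.9 mm².
R_n = F_nv · A_b · n · n_s = 469 × 706.9 × 8 × 1 / 1000 = 2652 kN.
Design strength φR_n = 0.75 × 2652 = 1990 kN.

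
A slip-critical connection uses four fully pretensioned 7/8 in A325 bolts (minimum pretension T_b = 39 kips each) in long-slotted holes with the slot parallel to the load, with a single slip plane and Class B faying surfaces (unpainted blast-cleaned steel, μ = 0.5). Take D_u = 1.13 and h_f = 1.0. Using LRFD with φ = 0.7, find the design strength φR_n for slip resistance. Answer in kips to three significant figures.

R_n = μ · D_u · h_f · T_b · n_s · n_b = 0.5 × 1.13 × 1.0 × 39 × 1 × 4 = 88.14 kips.
Design strength φR_n = 0.7 × 88.14 = 61.7 kips.

61.7 kips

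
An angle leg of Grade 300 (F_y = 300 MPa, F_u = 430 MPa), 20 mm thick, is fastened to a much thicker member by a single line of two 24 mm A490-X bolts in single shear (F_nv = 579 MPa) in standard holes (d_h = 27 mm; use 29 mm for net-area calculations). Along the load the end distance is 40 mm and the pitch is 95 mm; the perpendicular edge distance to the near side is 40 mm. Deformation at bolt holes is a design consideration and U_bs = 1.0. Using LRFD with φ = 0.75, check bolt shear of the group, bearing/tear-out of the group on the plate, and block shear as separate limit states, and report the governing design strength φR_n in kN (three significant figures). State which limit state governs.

393 kN (bolt shear governs)

Bolt shear: A_b = π·24²/4 = 452.4 mm²; R_n = 579 × 452.4 × 2 × 1 / 1000 = 523.9 kN → 0.75 × 523.9 = 393 kN.
Bearing: edge l_c = 26.5, r_n = 273.5 kN; interior l_c = 68, r_n = 495.4 kN; R_n = 273.5 + 1·495.4 = 768.8 kN → 577 kN.
Block shear: A_gv = 2700, A_nv = 1830, A_nt = 510 mm²; R_n = min(0.6F_uA_nv, 0.6F_yA_gv) + U_bs·F_u·A_nt = 691.4 kN → 519 kN.
Bolt shear governs: 393 kN.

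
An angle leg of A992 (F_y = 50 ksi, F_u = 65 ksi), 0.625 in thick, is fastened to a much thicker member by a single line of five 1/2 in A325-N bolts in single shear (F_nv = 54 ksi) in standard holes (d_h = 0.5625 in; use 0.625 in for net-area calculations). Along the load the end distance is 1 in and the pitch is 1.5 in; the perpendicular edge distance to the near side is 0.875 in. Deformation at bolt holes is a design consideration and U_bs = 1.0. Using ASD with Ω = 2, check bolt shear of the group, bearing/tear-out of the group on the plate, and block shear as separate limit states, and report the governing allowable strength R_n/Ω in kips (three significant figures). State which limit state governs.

26.5 kips (bolt shear governs)

Bolt shear: A_b = π·0.5²/4 = 0.1963 in²; R_n = 54 × 0.1963 × 5 × 1 = 53.01 kips → 53.01 / 2 = 26.5 kips.
Bearing: edge l_c = 0.7188, r_n = 35.04 kips; interior l_c = 0.9375, r_n = 45.7 kips; R_n = 35.04 + 4·45.7 = 217.9 kips → 109 kips.
Block shear: A_gv = 4.375, A_nv = 2.617, A_nt = 0.3516 in²; R_n = min(0.6F_uA_nv, 0.6F_yA_gv) + U_bs·F_u·A_nt = 124.9 kips → 62.5 kips.
Bolt shear governs: 26.5 kips.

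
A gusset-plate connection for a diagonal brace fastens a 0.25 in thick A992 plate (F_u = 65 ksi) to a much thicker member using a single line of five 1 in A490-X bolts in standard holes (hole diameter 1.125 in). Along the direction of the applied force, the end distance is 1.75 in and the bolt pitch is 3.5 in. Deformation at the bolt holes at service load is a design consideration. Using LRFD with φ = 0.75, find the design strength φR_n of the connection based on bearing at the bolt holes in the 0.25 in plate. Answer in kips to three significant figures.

Per bolt r_n = 1.2 l_c t F_u ≤ 2.4 d t F_u; upper limit = 2.4 × 1 × 0.25 × 65 = 39 kips.
Edge bolt: l_c = 1.75 − 1.125/2 = 1.188 in → 1.2 × 1.188 × 0.25 × 65 = 23.16 → r_n = 23.16 kips.
Interior bolts: l_c = 3.5 − 1.125 = 2.375 in → 1.2 × 2.375 × 0.25 × 65 = 46.31 → r_n = 39 kips.
R_n = 1 × 23.16 + 4 × 39 = 179.2 kips.
Design strength φR_n = 0.75 × 179.2 = 134 kips.

134 kips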